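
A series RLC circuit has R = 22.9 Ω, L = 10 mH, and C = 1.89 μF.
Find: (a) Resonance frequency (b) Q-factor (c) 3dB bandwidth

Step 1 — Resonance: ω₀ = 1/√(LC) = 1/√(0.01·1.89e-06) = 7274 rad/s.
Step 2 — f₀ = ω₀/(2π) = 1158 Hz.
Step 3 — Series Q: Q = ω₀L/R = 7274·0.01/22.9 = 3.176.
Step 4 — Bandwidth: Δω = ω₀/Q = 2290 rad/s; BW = Δω/(2π) = 364.5 Hz.

(a) f₀ = 1158 Hz  (b) Q = 3.176  (c) BW = 364.5 Hz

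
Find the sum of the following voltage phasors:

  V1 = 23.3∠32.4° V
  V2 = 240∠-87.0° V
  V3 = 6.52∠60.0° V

Step 1 — Convert each phasor to rectangular form:
  V1 = 23.3·(cos(32.4°) + j·sin(32.4°)) = 19.67 + j12.48 V
  V2 = 240·(cos(-87.0°) + j·sin(-87.0°)) = 12.56 - j239.7 V
  V3 = 6.52·(cos(60.0°) + j·sin(60.0°)) = 3.26 + j5.646 V
Step 2 — Sum components: V_total = 35.49 - j221.5 V.
Step 3 — Convert to polar: |V_total| = 224.4 V, ∠V_total = -80.9°.

V_total = 224.4∠-80.9° V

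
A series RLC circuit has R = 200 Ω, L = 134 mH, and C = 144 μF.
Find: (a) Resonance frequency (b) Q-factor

Step 1 — Resonance condition Im(Z)=0 gives ω₀ = 1/√(LC).
Step 2 — ω₀ = 1/√(0.134·0.000144) = 227.6 rad/s.
Step 3 — f₀ = ω₀/(2π) = 36.23 Hz.
Step 4 — Series Q: Q = ω₀L/R = 227.6·0.134/200 = 0.1525.

(a) f₀ = 36.23 Hz  (b) Q = 0.1525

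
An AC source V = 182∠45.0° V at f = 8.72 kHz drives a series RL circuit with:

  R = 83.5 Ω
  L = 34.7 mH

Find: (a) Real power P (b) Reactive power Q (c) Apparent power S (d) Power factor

Step 1 — Angular frequency: ω = 2π·f = 2π·8720 = 5.479e+04 rad/s.
Step 2 — Component impedances:
  R: Z = R = 83.5 Ω
  L: Z = jωL = j·5.479e+04·0.0347 = 0 + j1901 Ω
Step 3 — Series combination: Z_total = R + L = 83.5 + j1901 Ω = 1903∠87.5° Ω.
Step 4 — Source phasor: V = 182∠45.0° V = 128.7 + j128.7 V.
Step 5 — Current: I = V / Z = 0.07053 - j0.06459 A = 0.09564∠-42.5° A.
Step 6 — Complex power: S = V·I* = 0.7637 + j17.39 VA.
Step 7 — Real power: P = Re(S) = 0.7637 W.
Step 8 — Reactive power: Q = Im(S) = 17.39 VAR.
Step 9 — Apparent power: |S| = 17.41 VA.
Step 10 — Power factor: PF = P/|S| = 0.04388 (lagging).

(a) P = 0.7637 W  (b) Q = 17.39 VAR  (c) S = 17.41 VA  (d) PF = 0.04388 (lagging)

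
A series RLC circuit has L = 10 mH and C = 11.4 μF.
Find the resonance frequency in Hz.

Step 1 — Resonance condition Im(Z)=0 gives ω₀ = 1/√(LC).
Step 2 — ω₀ = 1/√(0.01·1.14e-05) = 2962 rad/s.
Step 3 — f₀ = ω₀/(2π) = 471.4 Hz.

f₀ = 471.4 Hz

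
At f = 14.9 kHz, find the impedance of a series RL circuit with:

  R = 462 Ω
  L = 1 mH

Step 1 — Angular frequency: ω = 2π·f = 2π·1.49e+04 = 9.362e+04 rad/s.
Step 2 — Component impedances:
  R: Z = R = 462 Ω
  L: Z = jωL = j·9.362e+04·0.001 = 0 + j93.62 Ω
Step 3 — Series combination: Z_total = R + L = 462 + j93.62 Ω = 471.4∠11.5° Ω.

Z = 462 + j93.62 Ω = 471.4∠11.5° Ω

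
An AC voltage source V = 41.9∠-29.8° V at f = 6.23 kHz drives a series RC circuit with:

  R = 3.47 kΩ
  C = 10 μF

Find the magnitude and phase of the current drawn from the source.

Step 1 — Angular frequency: ω = 2π·f = 2π·6230 = 3.914e+04 rad/s.
Step 2 — Component impedances:
  R: Z = R = 3470 Ω
  C: Z = 1/(jωC) = -j/(ω·C) = 0 - j2.555 Ω
Step 3 — Series combination: Z_total = R + C = 3470 - j2.555 Ω = 3470∠-0.0° Ω.
Step 4 — Source phasor: V = 41.9∠-29.8° V = 36.36 - j20.82 V.
Step 5 — Ohm's law: I = V / Z_total = (36.36 - j20.82) / (3470 - j2.555) = 0.01048 - j0.005993 A.
Step 6 — Convert to polar: |I| = 0.01207 A, ∠I = -29.8°.

I = 0.01207∠-29.8° A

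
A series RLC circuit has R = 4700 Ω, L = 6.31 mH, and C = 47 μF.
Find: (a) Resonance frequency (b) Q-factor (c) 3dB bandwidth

Step 1 — Resonance: ω₀ = 1/√(LC) = 1/√(0.00631·4.7e-05) = 1836 rad/s.
Step 2 — f₀ = ω₀/(2π) = 292.3 Hz.
Step 3 — Series Q: Q = ω₀L/R = 1836·0.00631/4700 = 0.002465.
Step 4 — Bandwidth: Δω = ω₀/Q = 7.448e+05 rad/s; BW = Δω/(2π) = 1.185e+05 Hz.

(a) f₀ = 292.3 Hz  (b) Q = 0.002465  (c) BW = 1.185e+05 Hz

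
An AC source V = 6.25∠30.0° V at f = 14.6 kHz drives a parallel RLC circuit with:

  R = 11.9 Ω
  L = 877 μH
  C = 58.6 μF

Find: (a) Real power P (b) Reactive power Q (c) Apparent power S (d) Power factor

Step 1 — Angular frequency: ω = 2π·f = 2π·1.46e+04 = 9.173e+04 rad/s.
Step 2 — Component impedances:
  R: Z = R = 11.9 Ω
  L: Z = jωL = j·9.173e+04·0.000877 = 0 + j80.45 Ω
  C: Z = 1/(jωC) = -j/(ω·C) = 0 - j0.186 Ω
Step 3 — Parallel combination: 1/Z_total = 1/R + 1/L + 1/C; Z_total = 0.002921 - j0.1864 Ω = 0.1864∠-89.1° Ω.
Step 4 — Source phasor: V = 6.25∠30.0° V = 5.413 + j3.125 V.
Step 5 — Current: I = V / Z = -16.31 + j29.29 A = 33.52∠119.1° A.
Step 6 — Complex power: S = V·I* = 3.283 - j209.5 VA.
Step 7 — Real power: P = Re(S) = 3.283 W.
Step 8 — Reactive power: Q = Im(S) = -209.5 VAR.
Step 9 — Apparent power: |S| = 209.5 VA.
Step 10 — Power factor: PF = P/|S| = 0.01567 (leading).

(a) P = 3.283 W  (b) Q = -209.5 VAR  (c) S = 209.5 VA  (d) PF = 0.01567 (leading)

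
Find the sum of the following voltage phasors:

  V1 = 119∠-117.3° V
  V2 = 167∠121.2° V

Step 1 — Convert each phasor to rectangular form:
  V1 = 119·(cos(-117.3°) + j·sin(-117.3°)) = -54.58 - j105.7 V
  V2 = 167·(cos(121.2°) + j·sin(121.2°)) = -86.51 + j142.8 V
Step 2 — Sum components: V_total = -141.1 + j37.1 V.
Step 3 — Convert to polar: |V_total| = 145.9 V, ∠V_total = 165.3°.

V_total = 145.9∠165.3° V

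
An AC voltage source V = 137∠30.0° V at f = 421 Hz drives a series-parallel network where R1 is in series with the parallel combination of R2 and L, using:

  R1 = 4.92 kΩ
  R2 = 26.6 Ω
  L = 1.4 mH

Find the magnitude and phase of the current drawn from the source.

Step 1 — Angular frequency: ω = 2π·f = 2π·421 = 2645 rad/s.
Step 2 — Component impedances:
  R1: Z = R = 4920 Ω
  R2: Z = R = 26.6 Ω
  L: Z = jωL = j·2645·0.0014 = 0 + j3.703 Ω
Step 3 — Parallel branch: R2 || L = 1/(1/R2 + 1/L) = 0.5058 + j3.633 Ω.
Step 4 — Series with R1: Z_total = R1 + (R2 || L) = 4921 + j3.633 Ω = 4921∠0.0° Ω.
Step 5 — Source phasor: V = 137∠30.0° V = 118.6 + j68.5 V.
Step 6 — Ohm's law: I = V / Z_total = (118.6 + j68.5) / (4921 + j3.633) = 0.02412 + j0.0139 A.
Step 7 — Convert to polar: |I| = 0.02784 A, ∠I = 30.0°.

I = 0.02784∠30.0° A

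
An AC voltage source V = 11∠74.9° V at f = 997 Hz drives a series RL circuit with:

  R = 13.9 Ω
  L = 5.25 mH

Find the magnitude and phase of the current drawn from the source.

Step 1 — Angular frequency: ω = 2π·f = 2π·997 = 6264 rad/s.
Step 2 — Component impedances:
  R: Z = R = 13.9 Ω
  L: Z = jωL = j·6264·0.00525 = 0 + j32.89 Ω
Step 3 — Series combination: Z_total = R + L = 13.9 + j32.89 Ω = 35.7∠67.1° Ω.
Step 4 — Source phasor: V = 11∠74.9° V = 2.866 + j10.62 V.
Step 5 — Ohm's law: I = V / Z_total = (2.866 + j10.62) / (13.9 + j32.89) = 0.3052 + j0.04187 A.
Step 6 — Convert to polar: |I| = 0.3081 A, ∠I = 7.8°.

I = 0.3081∠7.8° A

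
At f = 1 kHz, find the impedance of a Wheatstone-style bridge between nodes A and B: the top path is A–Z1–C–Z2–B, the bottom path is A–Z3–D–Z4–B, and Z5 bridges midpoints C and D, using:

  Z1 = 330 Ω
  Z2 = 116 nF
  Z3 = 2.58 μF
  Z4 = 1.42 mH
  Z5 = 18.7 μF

Step 1 — Angular frequency: ω = 2π·f = 2π·1000 = 6283 rad/s.
Step 2 — Component impedances:
  Z1: Z = R = 330 Ω
  Z2: Z = 1/(jωC) = -j/(ω·C) = 0 - j1372 Ω
  Z3: Z = 1/(jωC) = -j/(ω·C) = 0 - j61.69 Ω
  Z4: Z = jωL = j·6283·0.00142 = 0 + j8.922 Ω
  Z5: Z = 1/(jωC) = -j/(ω·C) = 0 - j8.511 Ω
Step 3 — Bridge requires nodal analysis (the Z5 bridge couples midpoints C and D, so the two paths cannot be reduced to a simple series/parallel combination). Setting node B to ground and injecting 1 A at node A, the 3-node admittance system at A, C, D solves to V_A = Z_AB = 11.01 - j50.37 Ω = 51.56∠-77.7° Ω.

Z = 11.01 - j50.37 Ω = 51.56∠-77.7° Ω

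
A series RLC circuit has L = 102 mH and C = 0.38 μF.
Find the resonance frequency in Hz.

Step 1 — Resonance condition Im(Z)=0 gives ω₀ = 1/√(LC).
Step 2 — ω₀ = 1/√(0.102·3.8e-07) = 5079 rad/s.
Step 3 — f₀ = ω₀/(2π) = 808.4 Hz.

f₀ = 808.4 Hz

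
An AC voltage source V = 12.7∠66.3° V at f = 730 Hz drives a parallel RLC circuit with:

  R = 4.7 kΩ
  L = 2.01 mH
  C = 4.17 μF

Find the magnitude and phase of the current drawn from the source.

Step 1 — Angular frequency: ω = 2π·f = 2π·730 = 4587 rad/s.
Step 2 — Component impedances:
  R: Z = R = 4700 Ω
  L: Z = jωL = j·4587·0.00201 = 0 + j9.219 Ω
  C: Z = 1/(jωC) = -j/(ω·C) = 0 - j52.28 Ω
Step 3 — Parallel combination: 1/Z_total = 1/R + 1/L + 1/C; Z_total = 0.02666 + j11.19 Ω = 11.19∠89.9° Ω.
Step 4 — Source phasor: V = 12.7∠66.3° V = 5.105 + j11.63 V.
Step 5 — Ohm's law: I = V / Z_total = (5.105 + j11.63) / (0.02666 + j11.19) = 1.04 - j0.4536 A.
Step 6 — Convert to polar: |I| = 1.135 A, ∠I = -23.6°.

I = 1.135∠-23.6° A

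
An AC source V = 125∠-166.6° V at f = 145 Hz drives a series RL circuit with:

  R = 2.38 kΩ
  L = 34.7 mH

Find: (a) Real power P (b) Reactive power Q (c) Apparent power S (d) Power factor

Step 1 — Angular frequency: ω = 2π·f = 2π·145 = 911.1 rad/s.
Step 2 — Component impedances:
  R: Z = R = 2380 Ω
  L: Z = jωL = j·911.1·0.0347 = 0 + j31.61 Ω
Step 3 — Series combination: Z_total = R + L = 2380 + j31.61 Ω = 2380∠0.8° Ω.
Step 4 — Source phasor: V = 125∠-166.6° V = -121.6 - j28.97 V.
Step 5 — Current: I = V / Z = -0.05124 - j0.01149 A = 0.05252∠-167.4° A.
Step 6 — Complex power: S = V·I* = 6.564 + j0.08719 VA.
Step 7 — Real power: P = Re(S) = 6.564 W.
Step 8 — Reactive power: Q = Im(S) = 0.08719 VAR.
Step 9 — Apparent power: |S| = 6.565 VA.
Step 10 — Power factor: PF = P/|S| = 0.9999 (lagging).

(a) P = 6.564 W  (b) Q = 0.08719 VAR  (c) S = 6.565 VA  (d) PF = 0.9999 (lagging)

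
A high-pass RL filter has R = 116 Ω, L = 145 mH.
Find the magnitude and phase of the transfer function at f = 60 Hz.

Step 1 — Angular frequency: ω = 2π·60 = 377 rad/s.
Step 2 — Transfer function: H(jω) = jωL/(R + jωL).
Step 3 — Numerator jωL = j·54.66; denominator R + jωL = 116 + j54.66.
Step 4 — H = 0.1817 + j0.3856.
Step 5 — Magnitude: |H| = 0.4263 (-7.4 dB); phase: φ = 64.8°.

|H| = 0.4263 (-7.4 dB), φ = 64.8°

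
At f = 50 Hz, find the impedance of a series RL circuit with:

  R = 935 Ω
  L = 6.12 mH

Step 1 — Angular frequency: ω = 2π·f = 2π·50 = 314.2 rad/s.
Step 2 — Component impedances:
  R: Z = R = 935 Ω
  L: Z = jωL = j·314.2·0.00612 = 0 + j1.923 Ω
Step 3 — Series combination: Z_total = R + L = 935 + j1.923 Ω = 935∠0.1° Ω.

Z = 935 + j1.923 Ω = 935∠0.1° Ω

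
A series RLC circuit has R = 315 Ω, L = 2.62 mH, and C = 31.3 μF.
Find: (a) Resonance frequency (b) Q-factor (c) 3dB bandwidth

Step 1 — Resonance condition Im(Z)=0 gives ω₀ = 1/√(LC).
Step 2 — ω₀ = 1/√(0.00262·3.13e-05) = 3492 rad/s.
Step 3 — f₀ = ω₀/(2π) = 555.8 Hz.
Step 4 — Series Q: Q = ω₀L/R = 3492·0.00262/315 = 0.02904.
Step 5 — 3dB bandwidth: Δω = ω₀/Q = 1.202e+05 rad/s; BW = Δω/(2π) = 1.914e+04 Hz.

(a) f₀ = 555.8 Hz  (b) Q = 0.02904  (c) BW = 1.914e+04 Hz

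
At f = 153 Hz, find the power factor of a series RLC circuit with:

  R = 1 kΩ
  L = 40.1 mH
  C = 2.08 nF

Step 1 — Angular frequency: ω = 2π·f = 2π·153 = 961.3 rad/s.
Step 2 — Component impedances:
  R: Z = R = 1000 Ω
  L: Z = jωL = j·961.3·0.0401 = 0 + j38.55 Ω
  C: Z = 1/(jωC) = -j/(ω·C) = 0 - j5.001e+05 Ω
Step 3 — Series combination: Z_total = R + L + C = 1000 - j5.001e+05 Ω = 5.001e+05∠-89.9° Ω.
Step 4 — Power factor: PF = cos(φ) = Re(Z)/|Z| = 1000/5.001e+05 = 0.002.
Step 5 — Type: Im(Z) = -5.001e+05 ⇒ leading (phase φ = -89.9°).

PF = 0.002 (leading, φ = -89.9°)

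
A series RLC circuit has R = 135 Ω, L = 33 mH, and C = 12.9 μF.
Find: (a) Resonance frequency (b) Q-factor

Step 1 — Resonance condition Im(Z)=0 gives ω₀ = 1/√(LC).
Step 2 — ω₀ = 1/√(0.033·1.29e-05) = 1533 rad/s.
Step 3 — f₀ = ω₀/(2π) = 243.9 Hz.
Step 4 — Series Q: Q = ω₀L/R = 1533·0.033/135 = 0.3747.

(a) f₀ = 243.9 Hz  (b) Q = 0.3747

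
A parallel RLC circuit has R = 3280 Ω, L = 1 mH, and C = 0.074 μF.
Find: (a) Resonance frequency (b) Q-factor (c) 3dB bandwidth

Step 1 — Resonance: ω₀ = 1/√(LC) = 1/√(0.001·7.4e-08) = 1.162e+05 rad/s.
Step 2 — f₀ = ω₀/(2π) = 1.85e+04 Hz.
Step 3 — Parallel Q: Q = R/(ω₀L) = 3280/(1.162e+05·0.001) = 28.22.
Step 4 — Bandwidth: Δω = ω₀/Q = 4120 rad/s; BW = Δω/(2π) = 655.7 Hz.

(a) f₀ = 1.85e+04 Hz  (b) Q = 28.22  (c) BW = 655.7 Hz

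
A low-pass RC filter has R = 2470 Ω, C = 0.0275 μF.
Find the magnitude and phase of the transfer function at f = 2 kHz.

Step 1 — Angular frequency: ω = 2π·2000 = 1.257e+04 rad/s.
Step 2 — Transfer function: H(jω) = 1/(1 + jωRC).
Step 3 — Denominator: 1 + jωRC = 1 + j·1.257e+04·2470·2.75e-08 = 1 + j0.8536.
Step 4 — H = 0.5785 - j0.4938.
Step 5 — Magnitude: |H| = 0.7606 (-2.4 dB); phase: φ = -40.5°.

|H| = 0.7606 (-2.4 dB), φ = -40.5°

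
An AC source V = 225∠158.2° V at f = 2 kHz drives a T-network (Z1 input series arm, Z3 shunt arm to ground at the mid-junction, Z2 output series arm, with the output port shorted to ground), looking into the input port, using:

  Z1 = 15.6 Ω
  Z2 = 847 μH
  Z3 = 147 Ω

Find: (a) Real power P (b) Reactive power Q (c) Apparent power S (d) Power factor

Step 1 — Angular frequency: ω = 2π·f = 2π·2000 = 1.257e+04 rad/s.
Step 2 — Component impedances:
  Z1: Z = R = 15.6 Ω
  Z2: Z = jωL = j·1.257e+04·0.000847 = 0 + j10.64 Ω
  Z3: Z = R = 147 Ω
Step 3 — With the output port shorted to ground, the output series arm Z2 runs from the junction to ground; the shunt arm Z3 also runs from the junction to ground. They appear in parallel: Z3 || Z2 = 0.7667 + j10.59 Ω.
Step 4 — Series with input arm Z1: Z_in = Z1 + (Z3 || Z2) = 16.37 + j10.59 Ω = 19.49∠32.9° Ω.
Step 5 — Source phasor: V = 225∠158.2° V = -208.9 + j83.56 V.
Step 6 — Current: I = V / Z = -6.67 + j9.42 A = 11.54∠125.3° A.
Step 7 — Complex power: S = V·I* = 2181 + j1411 VA.
Step 8 — Real power: P = Re(S) = 2181 W.
Step 9 — Reactive power: Q = Im(S) = 1411 VAR.
Step 10 — Apparent power: |S| = 2597 VA.
Step 11 — Power factor: PF = P/|S| = 0.8396 (lagging).

(a) P = 2181 W  (b) Q = 1411 VAR  (c) S = 2597 VA  (d) PF = 0.8396 (lagging)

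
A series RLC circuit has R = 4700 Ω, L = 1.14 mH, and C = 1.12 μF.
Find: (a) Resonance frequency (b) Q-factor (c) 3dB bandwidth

Step 1 — Resonance condition Im(Z)=0 gives ω₀ = 1/√(LC).
Step 2 — ω₀ = 1/√(0.00114·1.12e-06) = 2.799e+04 rad/s.
Step 3 — f₀ = ω₀/(2π) = 4454 Hz.
Step 4 — Series Q: Q = ω₀L/R = 2.799e+04·0.00114/4700 = 0.006788.
Step 5 — 3dB bandwidth: Δω = ω₀/Q = 4.123e+06 rad/s; BW = Δω/(2π) = 6.562e+05 Hz.

(a) f₀ = 4454 Hz  (b) Q = 0.006788  (c) BW = 6.562e+05 Hz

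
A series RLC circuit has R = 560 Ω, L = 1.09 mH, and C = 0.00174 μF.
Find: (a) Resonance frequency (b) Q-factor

Step 1 — Resonance condition Im(Z)=0 gives ω₀ = 1/√(LC).
Step 2 — ω₀ = 1/√(0.00109·1.74e-09) = 7.261e+05 rad/s.
Step 3 — f₀ = ω₀/(2π) = 1.156e+05 Hz.
Step 4 — Series Q: Q = ω₀L/R = 7.261e+05·0.00109/560 = 1.413.

(a) f₀ = 1.156e+05 Hz  (b) Q = 1.413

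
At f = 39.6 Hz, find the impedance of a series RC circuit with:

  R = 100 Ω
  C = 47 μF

Step 1 — Angular frequency: ω = 2π·f = 2π·39.6 = 248.8 rad/s.
Step 2 — Component impedances:
  R: Z = R = 100 Ω
  C: Z = 1/(jωC) = -j/(ω·C) = 0 - j85.51 Ω
Step 3 — Series combination: Z_total = R + C = 100 - j85.51 Ω = 131.6∠-40.5° Ω.

Z = 100 - j85.51 Ω = 131.6∠-40.5° Ω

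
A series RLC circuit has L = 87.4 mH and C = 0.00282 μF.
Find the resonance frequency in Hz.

Step 1 — Resonance condition Im(Z)=0 gives ω₀ = 1/√(LC).
Step 2 — ω₀ = 1/√(0.0874·2.82e-09) = 6.37e+04 rad/s.
Step 3 — f₀ = ω₀/(2π) = 1.014e+04 Hz.

f₀ = 1.014e+04 Hz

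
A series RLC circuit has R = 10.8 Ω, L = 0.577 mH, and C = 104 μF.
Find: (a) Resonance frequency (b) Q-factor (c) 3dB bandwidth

Step 1 — Resonance condition Im(Z)=0 gives ω₀ = 1/√(LC).
Step 2 — ω₀ = 1/√(0.000577·0.000104) = 4082 rad/s.
Step 3 — f₀ = ω₀/(2π) = 649.7 Hz.
Step 4 — Series Q: Q = ω₀L/R = 4082·0.000577/10.8 = 0.2181.
Step 5 — 3dB bandwidth: Δω = ω₀/Q = 1.872e+04 rad/s; BW = Δω/(2π) = 2979 Hz.

(a) f₀ = 649.7 Hz  (b) Q = 0.2181  (c) BW = 2979 Hz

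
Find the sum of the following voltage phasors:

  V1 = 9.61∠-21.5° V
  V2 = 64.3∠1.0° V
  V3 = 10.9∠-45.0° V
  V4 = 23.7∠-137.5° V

Step 1 — Convert each phasor to rectangular form:
  V1 = 9.61·(cos(-21.5°) + j·sin(-21.5°)) = 8.941 - j3.522 V
  V2 = 64.3·(cos(1.0°) + j·sin(1.0°)) = 64.29 + j1.122 V
  V3 = 10.9·(cos(-45.0°) + j·sin(-45.0°)) = 7.707 - j7.707 V
  V4 = 23.7·(cos(-137.5°) + j·sin(-137.5°)) = -17.47 - j16.01 V
Step 2 — Sum components: V_total = 63.47 - j26.12 V.
Step 3 — Convert to polar: |V_total| = 68.63 V, ∠V_total = -22.4°.

V_total = 68.63∠-22.4° V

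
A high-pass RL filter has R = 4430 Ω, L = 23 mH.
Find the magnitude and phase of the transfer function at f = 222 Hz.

Step 1 — Angular frequency: ω = 2π·222 = 1395 rad/s.
Step 2 — Transfer function: H(jω) = jωL/(R + jωL).
Step 3 — Numerator jωL = j·32.08; denominator R + jωL = 4430 + j32.08.
Step 4 — H = 5.244e-05 + j0.007242.
Step 5 — Magnitude: |H| = 0.007242 (-42.8 dB); phase: φ = 89.6°.

|H| = 0.007242 (-42.8 dB), φ = 89.6°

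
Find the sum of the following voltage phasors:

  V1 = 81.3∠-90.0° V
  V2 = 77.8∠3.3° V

Step 1 — Convert each phasor to rectangular form:
  V1 = 81.3·(cos(-90.0°) + j·sin(-90.0°)) = 0 - j81.3 V
  V2 = 77.8·(cos(3.3°) + j·sin(3.3°)) = 77.67 + j4.478 V
Step 2 — Sum components: V_total = 77.67 - j76.82 V.
Step 3 — Convert to polar: |V_total| = 109.2 V, ∠V_total = -44.7°.

V_total = 109.2∠-44.7° V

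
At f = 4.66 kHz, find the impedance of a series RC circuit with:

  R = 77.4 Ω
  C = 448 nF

Step 1 — Angular frequency: ω = 2π·f = 2π·4660 = 2.928e+04 rad/s.
Step 2 — Component impedances:
  R: Z = R = 77.4 Ω
  C: Z = 1/(jωC) = -j/(ω·C) = 0 - j76.24 Ω
Step 3 — Series combination: Z_total = R + C = 77.4 - j76.24 Ω = 108.6∠-44.6° Ω.

Z = 77.4 - j76.24 Ω = 108.6∠-44.6° Ω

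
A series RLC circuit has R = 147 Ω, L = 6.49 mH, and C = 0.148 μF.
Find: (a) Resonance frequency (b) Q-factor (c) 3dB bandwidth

Step 1 — Resonance: ω₀ = 1/√(LC) = 1/√(0.00649·1.48e-07) = 3.227e+04 rad/s.
Step 2 — f₀ = ω₀/(2π) = 5135 Hz.
Step 3 — Series Q: Q = ω₀L/R = 3.227e+04·0.00649/147 = 1.425.
Step 4 — Bandwidth: Δω = ω₀/Q = 2.265e+04 rad/s; BW = Δω/(2π) = 3605 Hz.

(a) f₀ = 5135 Hz  (b) Q = 1.425  (c) BW = 3605 Hz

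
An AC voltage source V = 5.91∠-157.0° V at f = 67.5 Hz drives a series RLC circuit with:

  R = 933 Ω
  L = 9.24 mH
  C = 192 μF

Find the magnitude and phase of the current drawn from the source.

Step 1 — Angular frequency: ω = 2π·f = 2π·67.5 = 424.1 rad/s.
Step 2 — Component impedances:
  R: Z = R = 933 Ω
  L: Z = jωL = j·424.1·0.00924 = 0 + j3.919 Ω
  C: Z = 1/(jωC) = -j/(ω·C) = 0 - j12.28 Ω
Step 3 — Series combination: Z_total = R + L + C = 933 - j8.362 Ω = 933∠-0.5° Ω.
Step 4 — Source phasor: V = 5.91∠-157.0° V = -5.44 - j2.309 V.
Step 5 — Ohm's law: I = V / Z_total = (-5.44 - j2.309) / (933 - j8.362) = -0.005808 - j0.002527 A.
Step 6 — Convert to polar: |I| = 0.006334 A, ∠I = -156.5°.

I = 0.006334∠-156.5° A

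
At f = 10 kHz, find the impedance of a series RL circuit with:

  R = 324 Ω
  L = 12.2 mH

Step 1 — Angular frequency: ω = 2π·f = 2π·1e+04 = 6.283e+04 rad/s.
Step 2 — Component impedances:
  R: Z = R = 324 Ω
  L: Z = jωL = j·6.283e+04·0.0122 = 0 + j766.5 Ω
Step 3 — Series combination: Z_total = R + L = 324 + j766.5 Ω = 832.2∠67.1° Ω.

Z = 324 + j766.5 Ω = 832.2∠67.1° Ω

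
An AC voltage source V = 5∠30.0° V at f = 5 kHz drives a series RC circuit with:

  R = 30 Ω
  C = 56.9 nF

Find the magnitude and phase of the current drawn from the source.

Step 1 — Angular frequency: ω = 2π·f = 2π·5000 = 3.142e+04 rad/s.
Step 2 — Component impedances:
  R: Z = R = 30 Ω
  C: Z = 1/(jωC) = -j/(ω·C) = 0 - j559.4 Ω
Step 3 — Series combination: Z_total = R + C = 30 - j559.4 Ω = 560.2∠-86.9° Ω.
Step 4 — Source phasor: V = 5∠30.0° V = 4.33 + j2.5 V.
Step 5 — Ohm's law: I = V / Z_total = (4.33 + j2.5) / (30 - j559.4) = -0.004042 + j0.007957 A.
Step 6 — Convert to polar: |I| = 0.008925 A, ∠I = 116.9°.

I = 0.008925∠116.9° A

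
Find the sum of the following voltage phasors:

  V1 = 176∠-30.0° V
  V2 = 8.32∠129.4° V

Step 1 — Convert each phasor to rectangular form:
  V1 = 176·(cos(-30.0°) + j·sin(-30.0°)) = 152.4 - j88 V
  V2 = 8.32·(cos(129.4°) + j·sin(129.4°)) = -5.281 + j6.429 V
Step 2 — Sum components: V_total = 147.1 - j81.57 V.
Step 3 — Convert to polar: |V_total| = 168.2 V, ∠V_total = -29.0°.

V_total = 168.2∠-29.0° V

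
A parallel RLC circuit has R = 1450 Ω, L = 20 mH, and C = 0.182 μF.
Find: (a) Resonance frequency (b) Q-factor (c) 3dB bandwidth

Step 1 — Resonance: ω₀ = 1/√(LC) = 1/√(0.02·1.82e-07) = 1.657e+04 rad/s.
Step 2 — f₀ = ω₀/(2π) = 2638 Hz.
Step 3 — Parallel Q: Q = R/(ω₀L) = 1450/(1.657e+04·0.02) = 4.374.
Step 4 — Bandwidth: Δω = ω₀/Q = 3789 rad/s; BW = Δω/(2π) = 603.1 Hz.

(a) f₀ = 2638 Hz  (b) Q = 4.374  (c) BW = 603.1 Hz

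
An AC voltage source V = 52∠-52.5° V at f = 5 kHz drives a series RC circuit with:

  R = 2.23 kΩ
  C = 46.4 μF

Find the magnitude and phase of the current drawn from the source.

Step 1 — Angular frequency: ω = 2π·f = 2π·5000 = 3.142e+04 rad/s.
Step 2 — Component impedances:
  R: Z = R = 2230 Ω
  C: Z = 1/(jωC) = -j/(ω·C) = 0 - j0.686 Ω
Step 3 — Series combination: Z_total = R + C = 2230 - j0.686 Ω = 2230∠-0.0° Ω.
Step 4 — Source phasor: V = 52∠-52.5° V = 31.66 - j41.25 V.
Step 5 — Ohm's law: I = V / Z_total = (31.66 - j41.25) / (2230 - j0.686) = 0.0142 - j0.0185 A.
Step 6 — Convert to polar: |I| = 0.02332 A, ∠I = -52.5°.

I = 0.02332∠-52.5° A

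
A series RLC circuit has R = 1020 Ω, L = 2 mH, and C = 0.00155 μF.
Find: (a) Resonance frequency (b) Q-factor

Step 1 — Resonance condition Im(Z)=0 gives ω₀ = 1/√(LC).
Step 2 — ω₀ = 1/√(0.002·1.55e-09) = 5.68e+05 rad/s.
Step 3 — f₀ = ω₀/(2π) = 9.039e+04 Hz.
Step 4 — Series Q: Q = ω₀L/R = 5.68e+05·0.002/1020 = 1.114.

(a) f₀ = 9.039e+04 Hz  (b) Q = 1.114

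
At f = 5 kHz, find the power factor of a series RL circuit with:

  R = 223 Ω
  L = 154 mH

Step 1 — Angular frequency: ω = 2π·f = 2π·5000 = 3.142e+04 rad/s.
Step 2 — Component impedances:
  R: Z = R = 223 Ω
  L: Z = jωL = j·3.142e+04·0.154 = 0 + j4838 Ω
Step 3 — Series combination: Z_total = R + L = 223 + j4838 Ω = 4843∠87.4° Ω.
Step 4 — Power factor: PF = cos(φ) = Re(Z)/|Z| = 223/4843.2 = 0.04604.
Step 5 — Type: Im(Z) = 4838 ⇒ lagging (phase φ = 87.4°).

PF = 0.04604 (lagging, φ = 87.4°)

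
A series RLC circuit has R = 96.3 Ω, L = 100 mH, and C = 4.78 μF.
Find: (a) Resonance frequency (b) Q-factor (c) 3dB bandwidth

Step 1 — Resonance condition Im(Z)=0 gives ω₀ = 1/√(LC).
Step 2 — ω₀ = 1/√(0.1·4.78e-06) = 1446 rad/s.
Step 3 — f₀ = ω₀/(2π) = 230.2 Hz.
Step 4 — Series Q: Q = ω₀L/R = 1446·0.1/96.3 = 1.502.
Step 5 — 3dB bandwidth: Δω = ω₀/Q = 963 rad/s; BW = Δω/(2π) = 153.3 Hz.

(a) f₀ = 230.2 Hz  (b) Q = 1.502  (c) BW = 153.3 Hz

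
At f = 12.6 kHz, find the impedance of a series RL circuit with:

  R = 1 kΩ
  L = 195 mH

Step 1 — Angular frequency: ω = 2π·f = 2π·1.26e+04 = 7.917e+04 rad/s.
Step 2 — Component impedances:
  R: Z = R = 1000 Ω
  L: Z = jωL = j·7.917e+04·0.195 = 0 + j1.544e+04 Ω
Step 3 — Series combination: Z_total = R + L = 1000 + j1.544e+04 Ω = 1.547e+04∠86.3° Ω.

Z = 1000 + j1.544e+04 Ω = 1.547e+04∠86.3° Ω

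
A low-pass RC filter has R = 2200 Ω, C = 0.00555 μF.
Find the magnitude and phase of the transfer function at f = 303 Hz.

Step 1 — Angular frequency: ω = 2π·303 = 1904 rad/s.
Step 2 — Transfer function: H(jω) = 1/(1 + jωRC).
Step 3 — Denominator: 1 + jωRC = 1 + j·1904·2200·5.55e-09 = 1 + j0.02325.
Step 4 — H = 0.9995 - j0.02323.
Step 5 — Magnitude: |H| = 0.9997 (-0.0 dB); phase: φ = -1.3°.

|H| = 0.9997 (-0.0 dB), φ = -1.3°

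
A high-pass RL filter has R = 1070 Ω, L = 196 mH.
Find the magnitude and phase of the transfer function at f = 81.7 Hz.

Step 1 — Angular frequency: ω = 2π·81.7 = 513.3 rad/s.
Step 2 — Transfer function: H(jω) = jωL/(R + jωL).
Step 3 — Numerator jωL = j·100.6; denominator R + jωL = 1070 + j100.6.
Step 4 — H = 0.008764 + j0.09321.
Step 5 — Magnitude: |H| = 0.09362 (-20.6 dB); phase: φ = 84.6°.

|H| = 0.09362 (-20.6 dB), φ = 84.6°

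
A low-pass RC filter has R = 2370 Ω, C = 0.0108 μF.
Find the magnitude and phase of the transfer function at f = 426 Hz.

Step 1 — Angular frequency: ω = 2π·426 = 2677 rad/s.
Step 2 — Transfer function: H(jω) = 1/(1 + jωRC).
Step 3 — Denominator: 1 + jωRC = 1 + j·2677·2370·1.08e-08 = 1 + j0.06851.
Step 4 — H = 0.9953 - j0.06819.
Step 5 — Magnitude: |H| = 0.9977 (-0.0 dB); phase: φ = -3.9°.

|H| = 0.9977 (-0.0 dB), φ = -3.9°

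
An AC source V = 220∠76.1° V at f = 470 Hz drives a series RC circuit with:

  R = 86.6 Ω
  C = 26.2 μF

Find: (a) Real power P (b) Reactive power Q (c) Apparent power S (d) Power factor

Step 1 — Angular frequency: ω = 2π·f = 2π·470 = 2953 rad/s.
Step 2 — Component impedances:
  R: Z = R = 86.6 Ω
  C: Z = 1/(jωC) = -j/(ω·C) = 0 - j12.92 Ω
Step 3 — Series combination: Z_total = R + C = 86.6 - j12.92 Ω = 87.56∠-8.5° Ω.
Step 4 — Source phasor: V = 220∠76.1° V = 52.85 + j213.6 V.
Step 5 — Current: I = V / Z = 0.237 + j2.501 A = 2.513∠84.6° A.
Step 6 — Complex power: S = V·I* = 546.7 - j81.59 VA.
Step 7 — Real power: P = Re(S) = 546.7 W.
Step 8 — Reactive power: Q = Im(S) = -81.59 VAR.
Step 9 — Apparent power: |S| = 552.8 VA.
Step 10 — Power factor: PF = P/|S| = 0.989 (leading).

(a) P = 546.7 W  (b) Q = -81.59 VAR  (c) S = 552.8 VA  (d) PF = 0.989 (leading)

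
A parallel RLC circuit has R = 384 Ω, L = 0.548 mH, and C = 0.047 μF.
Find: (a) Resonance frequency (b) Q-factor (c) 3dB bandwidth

Step 1 — Resonance: ω₀ = 1/√(LC) = 1/√(0.000548·4.7e-08) = 1.97e+05 rad/s.
Step 2 — f₀ = ω₀/(2π) = 3.136e+04 Hz.
Step 3 — Parallel Q: Q = R/(ω₀L) = 384/(1.97e+05·0.000548) = 3.556.
Step 4 — Bandwidth: Δω = ω₀/Q = 5.541e+04 rad/s; BW = Δω/(2π) = 8818 Hz.

(a) f₀ = 3.136e+04 Hz  (b) Q = 3.556  (c) BW = 8818 Hz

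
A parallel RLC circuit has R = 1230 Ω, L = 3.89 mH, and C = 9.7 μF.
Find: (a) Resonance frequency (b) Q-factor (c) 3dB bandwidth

Step 1 — Resonance: ω₀ = 1/√(LC) = 1/√(0.00389·9.7e-06) = 5148 rad/s.
Step 2 — f₀ = ω₀/(2π) = 819.3 Hz.
Step 3 — Parallel Q: Q = R/(ω₀L) = 1230/(5148·0.00389) = 61.42.
Step 4 — Bandwidth: Δω = ω₀/Q = 83.82 rad/s; BW = Δω/(2π) = 13.34 Hz.

(a) f₀ = 819.3 Hz  (b) Q = 61.42  (c) BW = 13.34 Hz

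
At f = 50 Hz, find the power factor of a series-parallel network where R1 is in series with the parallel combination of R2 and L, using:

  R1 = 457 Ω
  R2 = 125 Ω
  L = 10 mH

Step 1 — Angular frequency: ω = 2π·f = 2π·50 = 314.2 rad/s.
Step 2 — Component impedances:
  R1: Z = R = 457 Ω
  R2: Z = R = 125 Ω
  L: Z = jωL = j·314.2·0.01 = 0 + j3.142 Ω
Step 3 — Parallel branch: R2 || L = 1/(1/R2 + 1/L) = 0.07891 + j3.14 Ω.
Step 4 — Series with R1: Z_total = R1 + (R2 || L) = 457.1 + j3.14 Ω = 457.1∠0.4° Ω.
Step 5 — Power factor: PF = cos(φ) = Re(Z)/|Z| = 457.1/457.1 = 1.
Step 6 — Type: Im(Z) = 3.14 ⇒ lagging (phase φ = 0.4°).

PF = 1 (lagging, φ = 0.4°)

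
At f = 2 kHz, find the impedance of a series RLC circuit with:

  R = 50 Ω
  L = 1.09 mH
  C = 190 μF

Step 1 — Angular frequency: ω = 2π·f = 2π·2000 = 1.257e+04 rad/s.
Step 2 — Component impedances:
  R: Z = R = 50 Ω
  L: Z = jωL = j·1.257e+04·0.00109 = 0 + j13.7 Ω
  C: Z = 1/(jωC) = -j/(ω·C) = 0 - j0.4188 Ω
Step 3 — Series combination: Z_total = R + L + C = 50 + j13.28 Ω = 51.73∠14.9° Ω.

Z = 50 + j13.28 Ω = 51.73∠14.9° Ω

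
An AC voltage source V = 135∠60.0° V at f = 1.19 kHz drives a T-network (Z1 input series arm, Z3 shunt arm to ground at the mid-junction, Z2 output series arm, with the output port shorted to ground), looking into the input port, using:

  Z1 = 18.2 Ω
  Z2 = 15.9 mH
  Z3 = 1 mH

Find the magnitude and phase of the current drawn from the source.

Step 1 — Angular frequency: ω = 2π·f = 2π·1190 = 7477 rad/s.
Step 2 — Component impedances:
  Z1: Z = R = 18.2 Ω
  Z2: Z = jωL = j·7477·0.0159 = 0 + j118.9 Ω
  Z3: Z = jωL = j·7477·0.001 = 0 + j7.477 Ω
Step 3 — With the output port shorted to ground, the output series arm Z2 runs from the junction to ground; the shunt arm Z3 also runs from the junction to ground. They appear in parallel: Z3 || Z2 = 0 + j7.035 Ω.
Step 4 — Series with input arm Z1: Z_in = Z1 + (Z3 || Z2) = 18.2 + j7.035 Ω = 19.51∠21.1° Ω.
Step 5 — Source phasor: V = 135∠60.0° V = 67.5 + j116.9 V.
Step 6 — Ohm's law: I = V / Z_total = (67.5 + j116.9) / (18.2 + j7.035) = 5.387 + j4.342 A.
Step 7 — Convert to polar: |I| = 6.919 A, ∠I = 38.9°.

I = 6.919∠38.9° A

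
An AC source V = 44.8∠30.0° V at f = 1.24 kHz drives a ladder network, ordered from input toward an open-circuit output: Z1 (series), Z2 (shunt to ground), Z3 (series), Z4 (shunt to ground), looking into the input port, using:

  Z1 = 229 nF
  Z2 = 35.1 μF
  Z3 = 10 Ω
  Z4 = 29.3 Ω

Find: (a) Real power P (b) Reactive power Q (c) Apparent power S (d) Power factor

Step 1 — Angular frequency: ω = 2π·f = 2π·1240 = 7791 rad/s.
Step 2 — Component impedances:
  Z1: Z = 1/(jωC) = -j/(ω·C) = 0 - j560.5 Ω
  Z2: Z = 1/(jωC) = -j/(ω·C) = 0 - j3.657 Ω
  Z3: Z = R = 10 Ω
  Z4: Z = R = 29.3 Ω
Step 3 — Ladder network (open output): work backward from the far end, alternating series and parallel combinations. Z_in = 0.3373 - j564.1 Ω = 564.1∠-90.0° Ω.
Step 4 — Source phasor: V = 44.8∠30.0° V = 38.8 + j22.4 V.
Step 5 — Current: I = V / Z = -0.03967 + j0.0688 A = 0.07942∠120.0° A.
Step 6 — Complex power: S = V·I* = 0.002128 - j3.558 VA.
Step 7 — Real power: P = Re(S) = 0.002128 W.
Step 8 — Reactive power: Q = Im(S) = -3.558 VAR.
Step 9 — Apparent power: |S| = 3.558 VA.
Step 10 — Power factor: PF = P/|S| = 0.000598 (leading).

(a) P = 0.002128 W  (b) Q = -3.558 VAR  (c) S = 3.558 VA  (d) PF = 0.000598 (leading)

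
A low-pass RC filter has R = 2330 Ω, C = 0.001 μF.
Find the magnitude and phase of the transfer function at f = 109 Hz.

Step 1 — Angular frequency: ω = 2π·109 = 684.9 rad/s.
Step 2 — Transfer function: H(jω) = 1/(1 + jωRC).
Step 3 — Denominator: 1 + jωRC = 1 + j·684.9·2330·1e-09 = 1 + j0.001596.
Step 4 — H = 1 - j0.001596.
Step 5 — Magnitude: |H| = 1 (-0.0 dB); phase: φ = -0.1°.

|H| = 1 (-0.0 dB), φ = -0.1°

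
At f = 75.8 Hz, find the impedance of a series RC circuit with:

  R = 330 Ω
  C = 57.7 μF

Step 1 — Angular frequency: ω = 2π·f = 2π·75.8 = 476.3 rad/s.
Step 2 — Component impedances:
  R: Z = R = 330 Ω
  C: Z = 1/(jωC) = -j/(ω·C) = 0 - j36.39 Ω
Step 3 — Series combination: Z_total = R + C = 330 - j36.39 Ω = 332∠-6.3° Ω.

Z = 330 - j36.39 Ω = 332∠-6.3° Ω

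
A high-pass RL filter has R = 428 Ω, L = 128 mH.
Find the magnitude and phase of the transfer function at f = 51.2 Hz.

Step 1 — Angular frequency: ω = 2π·51.2 = 321.7 rad/s.
Step 2 — Transfer function: H(jω) = jωL/(R + jωL).
Step 3 — Numerator jωL = j·41.18; denominator R + jωL = 428 + j41.18.
Step 4 — H = 0.009171 + j0.09533.
Step 5 — Magnitude: |H| = 0.09577 (-20.4 dB); phase: φ = 84.5°.

|H| = 0.09577 (-20.4 dB), φ = 84.5°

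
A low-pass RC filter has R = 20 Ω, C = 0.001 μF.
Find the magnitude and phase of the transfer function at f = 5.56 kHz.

Step 1 — Angular frequency: ω = 2π·5560 = 3.493e+04 rad/s.
Step 2 — Transfer function: H(jω) = 1/(1 + jωRC).
Step 3 — Denominator: 1 + jωRC = 1 + j·3.493e+04·20·1e-09 = 1 + j0.0006987.
Step 4 — H = 1 - j0.0006987.
Step 5 — Magnitude: |H| = 1 (-0.0 dB); phase: φ = -0.0°.

|H| = 1 (-0.0 dB), φ = -0.0°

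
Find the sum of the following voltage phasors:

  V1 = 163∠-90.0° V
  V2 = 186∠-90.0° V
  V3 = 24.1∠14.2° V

Step 1 — Convert each phasor to rectangular form:
  V1 = 163·(cos(-90.0°) + j·sin(-90.0°)) = 0 - j163 V
  V2 = 186·(cos(-90.0°) + j·sin(-90.0°)) = 0 - j186 V
  V3 = 24.1·(cos(14.2°) + j·sin(14.2°)) = 23.36 + j5.912 V
Step 2 — Sum components: V_total = 23.36 - j343.1 V.
Step 3 — Convert to polar: |V_total| = 343.9 V, ∠V_total = -86.1°.

V_total = 343.9∠-86.1° V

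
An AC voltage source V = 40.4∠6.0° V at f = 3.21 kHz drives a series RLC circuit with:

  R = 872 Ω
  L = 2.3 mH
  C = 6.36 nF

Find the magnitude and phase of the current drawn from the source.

Step 1 — Angular frequency: ω = 2π·f = 2π·3210 = 2.017e+04 rad/s.
Step 2 — Component impedances:
  R: Z = R = 872 Ω
  L: Z = jωL = j·2.017e+04·0.0023 = 0 + j46.39 Ω
  C: Z = 1/(jωC) = -j/(ω·C) = 0 - j7796 Ω
Step 3 — Series combination: Z_total = R + L + C = 872 - j7749 Ω = 7798∠-83.6° Ω.
Step 4 — Source phasor: V = 40.4∠6.0° V = 40.18 + j4.223 V.
Step 5 — Ohm's law: I = V / Z_total = (40.18 + j4.223) / (872 - j7749) = 3.8e-05 + j0.00518 A.
Step 6 — Convert to polar: |I| = 0.005181 A, ∠I = 89.6°.

I = 0.005181∠89.6° A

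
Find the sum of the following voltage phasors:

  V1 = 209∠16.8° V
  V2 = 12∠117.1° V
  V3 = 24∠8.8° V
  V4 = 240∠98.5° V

Step 1 — Convert each phasor to rectangular form:
  V1 = 209·(cos(16.8°) + j·sin(16.8°)) = 200.1 + j60.41 V
  V2 = 12·(cos(117.1°) + j·sin(117.1°)) = -5.467 + j10.68 V
  V3 = 24·(cos(8.8°) + j·sin(8.8°)) = 23.72 + j3.672 V
  V4 = 240·(cos(98.5°) + j·sin(98.5°)) = -35.47 + j237.4 V
Step 2 — Sum components: V_total = 182.9 + j312.1 V.
Step 3 — Convert to polar: |V_total| = 361.7 V, ∠V_total = 59.6°.

V_total = 361.7∠59.6° V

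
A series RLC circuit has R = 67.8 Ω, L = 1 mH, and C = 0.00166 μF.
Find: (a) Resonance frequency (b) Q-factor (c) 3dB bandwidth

Step 1 — Resonance: ω₀ = 1/√(LC) = 1/√(0.001·1.66e-09) = 7.762e+05 rad/s.
Step 2 — f₀ = ω₀/(2π) = 1.235e+05 Hz.
Step 3 — Series Q: Q = ω₀L/R = 7.762e+05·0.001/67.8 = 11.45.
Step 4 — Bandwidth: Δω = ω₀/Q = 6.78e+04 rad/s; BW = Δω/(2π) = 1.079e+04 Hz.

(a) f₀ = 1.235e+05 Hz  (b) Q = 11.45  (c) BW = 1.079e+04 Hz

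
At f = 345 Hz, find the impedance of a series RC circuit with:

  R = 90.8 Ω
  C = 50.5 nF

Step 1 — Angular frequency: ω = 2π·f = 2π·345 = 2168 rad/s.
Step 2 — Component impedances:
  R: Z = R = 90.8 Ω
  C: Z = 1/(jωC) = -j/(ω·C) = 0 - j9135 Ω
Step 3 — Series combination: Z_total = R + C = 90.8 - j9135 Ω = 9135∠-89.4° Ω.

Z = 90.8 - j9135 Ω = 9135∠-89.4° Ω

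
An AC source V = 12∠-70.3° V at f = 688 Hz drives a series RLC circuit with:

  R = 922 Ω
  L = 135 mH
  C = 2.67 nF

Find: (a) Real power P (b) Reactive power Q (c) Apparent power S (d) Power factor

Step 1 — Angular frequency: ω = 2π·f = 2π·688 = 4323 rad/s.
Step 2 — Component impedances:
  R: Z = R = 922 Ω
  L: Z = jωL = j·4323·0.135 = 0 + j583.6 Ω
  C: Z = 1/(jωC) = -j/(ω·C) = 0 - j8.664e+04 Ω
Step 3 — Series combination: Z_total = R + L + C = 922 - j8.606e+04 Ω = 8.606e+04∠-89.4° Ω.
Step 4 — Source phasor: V = 12∠-70.3° V = 4.045 - j11.3 V.
Step 5 — Current: I = V / Z = 0.0001318 + j4.559e-05 A = 0.0001394∠19.1° A.
Step 6 — Complex power: S = V·I* = 1.793e-05 - j0.001673 VA.
Step 7 — Real power: P = Re(S) = 1.793e-05 W.
Step 8 — Reactive power: Q = Im(S) = -0.001673 VAR.
Step 9 — Apparent power: |S| = 0.001673 VA.
Step 10 — Power factor: PF = P/|S| = 0.01071 (leading).

(a) P = 1.793e-05 W  (b) Q = -0.001673 VAR  (c) S = 0.001673 VA  (d) PF = 0.01071 (leading)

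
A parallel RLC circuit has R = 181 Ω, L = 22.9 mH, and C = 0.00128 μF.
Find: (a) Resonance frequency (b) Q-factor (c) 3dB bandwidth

Step 1 — Resonance: ω₀ = 1/√(LC) = 1/√(0.0229·1.28e-09) = 1.847e+05 rad/s.
Step 2 — f₀ = ω₀/(2π) = 2.94e+04 Hz.
Step 3 — Parallel Q: Q = R/(ω₀L) = 181/(1.847e+05·0.0229) = 0.04279.
Step 4 — Bandwidth: Δω = ω₀/Q = 4.316e+06 rad/s; BW = Δω/(2π) = 6.87e+05 Hz.

(a) f₀ = 2.94e+04 Hz  (b) Q = 0.04279  (c) BW = 6.87e+05 Hz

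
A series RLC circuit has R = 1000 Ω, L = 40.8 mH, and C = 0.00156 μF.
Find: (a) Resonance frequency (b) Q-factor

Step 1 — Resonance condition Im(Z)=0 gives ω₀ = 1/√(LC).
Step 2 — ω₀ = 1/√(0.0408·1.56e-09) = 1.253e+05 rad/s.
Step 3 — f₀ = ω₀/(2π) = 1.995e+04 Hz.
Step 4 — Series Q: Q = ω₀L/R = 1.253e+05·0.0408/1000 = 5.114.

(a) f₀ = 1.995e+04 Hz  (b) Q = 5.114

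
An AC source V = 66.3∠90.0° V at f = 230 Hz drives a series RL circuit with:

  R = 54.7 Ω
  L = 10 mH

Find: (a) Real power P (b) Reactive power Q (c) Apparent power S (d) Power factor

Step 1 — Angular frequency: ω = 2π·f = 2π·230 = 1445 rad/s.
Step 2 — Component impedances:
  R: Z = R = 54.7 Ω
  L: Z = jωL = j·1445·0.01 = 0 + j14.45 Ω
Step 3 — Series combination: Z_total = R + L = 54.7 + j14.45 Ω = 56.58∠14.8° Ω.
Step 4 — Source phasor: V = 66.3∠90.0° V = 0 + j66.3 V.
Step 5 — Current: I = V / Z = 0.2993 + j1.133 A = 1.172∠75.2° A.
Step 6 — Complex power: S = V·I* = 75.12 + j19.85 VA.
Step 7 — Real power: P = Re(S) = 75.12 W.
Step 8 — Reactive power: Q = Im(S) = 19.85 VAR.
Step 9 — Apparent power: |S| = 77.69 VA.
Step 10 — Power factor: PF = P/|S| = 0.9668 (lagging).

(a) P = 75.12 W  (b) Q = 19.85 VAR  (c) S = 77.69 VA  (d) PF = 0.9668 (lagging)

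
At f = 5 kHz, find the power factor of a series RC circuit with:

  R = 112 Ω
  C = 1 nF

Step 1 — Angular frequency: ω = 2π·f = 2π·5000 = 3.142e+04 rad/s.
Step 2 — Component impedances:
  R: Z = R = 112 Ω
  C: Z = 1/(jωC) = -j/(ω·C) = 0 - j3.183e+04 Ω
Step 3 — Series combination: Z_total = R + C = 112 - j3.183e+04 Ω = 3.183e+04∠-89.8° Ω.
Step 4 — Power factor: PF = cos(φ) = Re(Z)/|Z| = 112/3.183e+04 = 0.003519.
Step 5 — Type: Im(Z) = -3.183e+04 ⇒ leading (phase φ = -89.8°).

PF = 0.003519 (leading, φ = -89.8°)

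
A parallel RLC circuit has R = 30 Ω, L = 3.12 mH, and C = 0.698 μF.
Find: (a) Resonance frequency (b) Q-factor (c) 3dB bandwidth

Step 1 — Resonance: ω₀ = 1/√(LC) = 1/√(0.00312·6.98e-07) = 2.143e+04 rad/s.
Step 2 — f₀ = ω₀/(2π) = 3410 Hz.
Step 3 — Parallel Q: Q = R/(ω₀L) = 30/(2.143e+04·0.00312) = 0.4487.
Step 4 — Bandwidth: Δω = ω₀/Q = 4.776e+04 rad/s; BW = Δω/(2π) = 7601 Hz.

(a) f₀ = 3410 Hz  (b) Q = 0.4487  (c) BW = 7601 Hz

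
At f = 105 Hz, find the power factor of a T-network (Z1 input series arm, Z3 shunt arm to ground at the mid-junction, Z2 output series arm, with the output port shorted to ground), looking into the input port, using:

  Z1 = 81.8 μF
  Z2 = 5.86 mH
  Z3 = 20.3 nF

Step 1 — Angular frequency: ω = 2π·f = 2π·105 = 659.7 rad/s.
Step 2 — Component impedances:
  Z1: Z = 1/(jωC) = -j/(ω·C) = 0 - j18.53 Ω
  Z2: Z = jωL = j·659.7·0.00586 = 0 + j3.866 Ω
  Z3: Z = 1/(jωC) = -j/(ω·C) = 0 - j7.467e+04 Ω
Step 3 — With the output port shorted to ground, the output series arm Z2 runs from the junction to ground; the shunt arm Z3 also runs from the junction to ground. They appear in parallel: Z3 || Z2 = 0 + j3.866 Ω.
Step 4 — Series with input arm Z1: Z_in = Z1 + (Z3 || Z2) = 0 - j14.66 Ω = 14.66∠-90.0° Ω.
Step 5 — Power factor: PF = cos(φ) = Re(Z)/|Z| = 0/14.66 = 0.
Step 6 — Type: Im(Z) = -14.66 ⇒ leading (phase φ = -90.0°).

PF = 0 (leading, φ = -90.0°)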